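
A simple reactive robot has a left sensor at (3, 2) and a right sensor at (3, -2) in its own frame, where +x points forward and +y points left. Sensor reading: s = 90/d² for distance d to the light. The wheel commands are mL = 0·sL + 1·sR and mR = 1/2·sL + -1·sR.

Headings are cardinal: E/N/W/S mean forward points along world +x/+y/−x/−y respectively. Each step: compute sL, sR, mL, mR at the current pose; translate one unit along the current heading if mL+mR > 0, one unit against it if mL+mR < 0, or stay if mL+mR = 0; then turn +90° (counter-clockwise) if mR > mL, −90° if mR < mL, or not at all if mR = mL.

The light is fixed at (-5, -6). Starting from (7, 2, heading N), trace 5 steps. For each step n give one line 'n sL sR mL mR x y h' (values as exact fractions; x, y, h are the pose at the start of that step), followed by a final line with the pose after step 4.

n=0: pose=(7,2,N); sL=90/221, sR=90/317; mL=90/317, mR=-5625/70057; mL+mR=45/221 → advance +1; mR−mL=-25515/70057 → turn -1·90°
n=1: pose=(7,3,E); sL=45/173, sR=45/137; mL=45/137, mR=-9405/47402; mL+mR=45/346 → advance +1; mR−mL=-24975/47402 → turn -1·90°
n=2: pose=(8,3,S); sL=10/29, sR=90/157; mL=90/157, mR=-1825/4553; mL+mR=5/29 → advance +1; mR−mL=-4435/4553 → turn -1·90°
n=3: pose=(8,2,W); sL=45/68, sR=9/20; mL=9/20, mR=-81/680; mL+mR=45/136 → advance +1; mR−mL=-387/680 → turn -1·90°
n=4: pose=(7,2,N); sL=90/221, sR=90/317; mL=90/317, mR=-5625/70057; mL+mR=45/221 → advance +1; mR−mL=-25515/70057 → turn -1·90°

0 90/221 90/317 90/317 -5625/70057 7 2 N
1 45/173 45/137 45/137 -9405/47402 7 3 E
2 10/29 90/157 90/157 -1825/4553 8 3 S
3 45/68 9/20 9/20 -81/680 8 2 W
4 90/221 90/317 90/317 -5625/70057 7 2 N
final 7 3 E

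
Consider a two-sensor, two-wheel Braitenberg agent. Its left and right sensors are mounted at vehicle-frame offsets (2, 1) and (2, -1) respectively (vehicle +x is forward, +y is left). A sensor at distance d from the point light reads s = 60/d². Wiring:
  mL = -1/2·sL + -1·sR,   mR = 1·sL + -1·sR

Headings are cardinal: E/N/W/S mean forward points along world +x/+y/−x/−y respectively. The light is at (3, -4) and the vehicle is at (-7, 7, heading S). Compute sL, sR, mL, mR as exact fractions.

left sensor world pos  = (-6, 5); dL² = 162
right sensor world pos = (-8, 5); dR² = 202
sL = 60/162 = 10/27
sR = 60/202 = 30/101
mL = -1/2·sL + -1·sR = -1315/2727
mR = 1·sL + -1·sR = 200/2727

10/27 30/101 -1315/2727 200/2727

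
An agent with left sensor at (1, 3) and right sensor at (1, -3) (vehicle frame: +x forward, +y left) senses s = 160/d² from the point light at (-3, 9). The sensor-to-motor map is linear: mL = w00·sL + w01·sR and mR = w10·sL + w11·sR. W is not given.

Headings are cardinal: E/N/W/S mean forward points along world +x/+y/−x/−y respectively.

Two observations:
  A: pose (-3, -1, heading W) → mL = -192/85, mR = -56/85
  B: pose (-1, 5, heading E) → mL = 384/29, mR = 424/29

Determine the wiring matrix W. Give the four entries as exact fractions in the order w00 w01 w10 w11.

obs A: pose=(-3,-1,W) → sL=16/17, sR=16/5, mL=-192/85, mR=-56/85
obs B: pose=(-1,5,E) → sL=16, sR=80/29, mL=384/29, mR=424/29
sensor matrix S = [[16/17, 16/5], [16, 80/29]]; det S = -119808/2465
solve [mL_A; mL_B] = S·[w00; w01] and [mR_A; mR_B] = S·[w10; w11]:
  w00 = 1, w01 = -1, w10 = 1, w11 = -1/2

1 -1 1 -1/2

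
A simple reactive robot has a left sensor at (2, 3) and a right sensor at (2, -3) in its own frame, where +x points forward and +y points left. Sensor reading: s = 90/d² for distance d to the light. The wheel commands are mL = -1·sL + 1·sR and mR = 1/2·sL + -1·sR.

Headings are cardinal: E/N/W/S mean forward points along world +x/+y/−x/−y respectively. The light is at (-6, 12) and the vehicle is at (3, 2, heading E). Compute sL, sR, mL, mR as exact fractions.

left sensor world pos  = (5, 5); dL² = 170
right sensor world pos = (5, -1); dR² = 290
sL = 90/170 = 9/17
sR = 90/290 = 9/29
mL = -1·sL + 1·sR = -108/493
mR = 1/2·sL + -1·sR = -45/986

9/17 9/29 -108/493 -45/986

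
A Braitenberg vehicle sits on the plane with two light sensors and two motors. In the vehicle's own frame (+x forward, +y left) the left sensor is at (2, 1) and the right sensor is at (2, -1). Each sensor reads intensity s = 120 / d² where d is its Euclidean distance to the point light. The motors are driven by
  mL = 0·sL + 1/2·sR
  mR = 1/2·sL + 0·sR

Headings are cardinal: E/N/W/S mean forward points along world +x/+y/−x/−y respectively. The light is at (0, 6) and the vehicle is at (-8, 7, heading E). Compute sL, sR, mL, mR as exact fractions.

3 10/3 5/3 3/2

left sensor world pos  = (-6, 8); dL² = 40
right sensor world pos = (-6, 6); dR² = 36
sL = 120/40 = 3
sR = 120/36 = 10/3
mL = 0·sL + 1/2·sR = 5/3
mR = 1/2·sL + 0·sR = 3/2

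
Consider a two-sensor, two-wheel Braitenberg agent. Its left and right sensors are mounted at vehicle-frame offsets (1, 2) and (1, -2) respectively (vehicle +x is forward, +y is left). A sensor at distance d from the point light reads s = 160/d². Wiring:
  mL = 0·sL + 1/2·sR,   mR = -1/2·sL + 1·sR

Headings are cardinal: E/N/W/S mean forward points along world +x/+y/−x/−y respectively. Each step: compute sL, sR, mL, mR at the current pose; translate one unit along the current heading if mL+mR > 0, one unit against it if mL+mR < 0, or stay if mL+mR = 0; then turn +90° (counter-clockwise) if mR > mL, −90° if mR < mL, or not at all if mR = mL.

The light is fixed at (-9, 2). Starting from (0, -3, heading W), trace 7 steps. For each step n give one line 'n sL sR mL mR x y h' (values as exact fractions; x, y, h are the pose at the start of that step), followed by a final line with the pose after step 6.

n=0: pose=(0,-3,W); sL=160/113, sR=160/73; mL=80/73, mR=12240/8249; mL+mR=21280/8249 → advance +1; mR−mL=3200/8249 → turn +1·90°
n=1: pose=(-1,-3,S); sL=20/17, sR=20/9; mL=10/9, mR=250/153; mL+mR=140/51 → advance +1; mR−mL=80/153 → turn +1·90°
n=2: pose=(-1,-4,E); sL=160/97, sR=32/29; mL=16/29, mR=784/2813; mL+mR=2336/2813 → advance +1; mR−mL=-768/2813 → turn -1·90°
n=3: pose=(0,-4,S); sL=16/17, sR=80/49; mL=40/49, mR=968/833; mL+mR=1648/833 → advance +1; mR−mL=288/833 → turn +1·90°
n=4: pose=(0,-5,E); sL=32/25, sR=160/181; mL=80/181, mR=1104/4525; mL+mR=3104/4525 → advance +1; mR−mL=-896/4525 → turn -1·90°
n=5: pose=(1,-5,S); sL=10/13, sR=5/4; mL=5/8, mR=45/52; mL+mR=155/104 → advance +1; mR−mL=25/104 → turn +1·90°
n=6: pose=(1,-6,E); sL=160/157, sR=160/221; mL=80/221, mR=7440/34697; mL+mR=20000/34697 → advance +1; mR−mL=-5120/34697 → turn -1·90°

0 160/113 160/73 80/73 12240/8249 0 -3 W
1 20/17 20/9 10/9 250/153 -1 -3 S
2 160/97 32/29 16/29 784/2813 -1 -4 E
3 16/17 80/49 40/49 968/833 0 -4 S
4 32/25 160/181 80/181 1104/4525 0 -5 E
5 10/13 5/4 5/8 45/52 1 -5 S
6 160/157 160/221 80/221 7440/34697 1 -6 E
final 2 -6 S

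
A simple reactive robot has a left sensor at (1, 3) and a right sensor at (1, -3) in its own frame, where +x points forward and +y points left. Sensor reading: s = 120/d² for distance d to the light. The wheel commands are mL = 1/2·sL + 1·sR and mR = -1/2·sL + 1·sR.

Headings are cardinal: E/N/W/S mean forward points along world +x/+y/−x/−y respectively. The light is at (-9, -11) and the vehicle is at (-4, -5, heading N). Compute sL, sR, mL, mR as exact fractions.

120/53 120/113 13140/5989 -420/5989

left sensor world pos  = (-7, -4); dL² = 53
right sensor world pos = (-1, -4); dR² = 113
sL = 120/53 = 120/53
sR = 120/113 = 120/113
mL = 1/2·sL + 1·sR = 13140/5989
mR = -1/2·sL + 1·sR = -420/5989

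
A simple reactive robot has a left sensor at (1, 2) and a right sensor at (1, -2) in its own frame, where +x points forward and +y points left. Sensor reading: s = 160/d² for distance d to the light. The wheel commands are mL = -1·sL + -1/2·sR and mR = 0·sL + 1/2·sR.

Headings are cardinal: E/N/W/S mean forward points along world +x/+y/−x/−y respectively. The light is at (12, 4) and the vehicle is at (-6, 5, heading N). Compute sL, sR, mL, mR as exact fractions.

left sensor world pos  = (-8, 6); dL² = 404
right sensor world pos = (-4, 6); dR² = 260
sL = 160/404 = 40/101
sR = 160/260 = 8/13
mL = -1·sL + -1/2·sR = -924/1313
mR = 0·sL + 1/2·sR = 4/13

40/101 8/13 -924/1313 4/13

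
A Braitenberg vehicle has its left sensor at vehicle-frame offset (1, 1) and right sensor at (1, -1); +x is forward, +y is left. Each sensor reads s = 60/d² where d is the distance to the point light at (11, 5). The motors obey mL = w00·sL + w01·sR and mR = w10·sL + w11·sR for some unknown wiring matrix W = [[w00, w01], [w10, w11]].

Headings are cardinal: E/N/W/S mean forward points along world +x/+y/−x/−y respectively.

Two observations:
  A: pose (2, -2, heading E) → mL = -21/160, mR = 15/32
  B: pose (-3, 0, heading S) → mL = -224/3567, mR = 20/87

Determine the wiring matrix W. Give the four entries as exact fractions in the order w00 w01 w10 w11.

obs A: pose=(2,-2,E) → sL=3/5, sR=15/32, mL=-21/160, mR=15/32
obs B: pose=(-3,0,S) → sL=12/41, sR=20/87, mL=-224/3567, mR=20/87
sensor matrix S = [[3/5, 15/32], [12/41, 20/87]]; det S = 7/9512
solve [mL_A; mL_B] = S·[w00; w01] and [mR_A; mR_B] = S·[w10; w11]:
  w00 = -1, w01 = 1, w10 = 0, w11 = 1

-1 1 0 1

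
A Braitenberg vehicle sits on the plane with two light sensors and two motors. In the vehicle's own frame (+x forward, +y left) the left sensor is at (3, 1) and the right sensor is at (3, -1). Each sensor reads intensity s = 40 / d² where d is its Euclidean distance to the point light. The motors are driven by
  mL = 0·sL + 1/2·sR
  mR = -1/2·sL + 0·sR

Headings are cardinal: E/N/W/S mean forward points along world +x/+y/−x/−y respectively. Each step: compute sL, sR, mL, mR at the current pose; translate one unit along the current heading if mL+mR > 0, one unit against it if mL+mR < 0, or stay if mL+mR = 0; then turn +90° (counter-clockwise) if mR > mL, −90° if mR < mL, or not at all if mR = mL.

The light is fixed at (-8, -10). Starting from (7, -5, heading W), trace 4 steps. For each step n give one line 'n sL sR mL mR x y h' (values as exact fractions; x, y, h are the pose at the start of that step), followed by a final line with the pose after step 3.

0 1/4 2/9 1/9 -1/8 7 -5 W
1 40/289 40/353 20/353 -20/289 8 -5 N
2 20/193 4/37 2/37 -10/193 8 -6 E
3 8/65 40/257 20/257 -4/65 9 -6 S
final 9 -7 W

n=0: pose=(7,-5,W); sL=1/4, sR=2/9; mL=1/9, mR=-1/8; mL+mR=-1/72 → advance -1; mR−mL=-17/72 → turn -1·90°
n=1: pose=(8,-5,N); sL=40/289, sR=40/353; mL=20/353, mR=-20/289; mL+mR=-1280/102017 → advance -1; mR−mL=-12840/102017 → turn -1·90°
n=2: pose=(8,-6,E); sL=20/193, sR=4/37; mL=2/37, mR=-10/193; mL+mR=16/7141 → advance +1; mR−mL=-756/7141 → turn -1·90°
n=3: pose=(9,-6,S); sL=8/65, sR=40/257; mL=20/257, mR=-4/65; mL+mR=272/16705 → advance +1; mR−mL=-2328/16705 → turn -1·90°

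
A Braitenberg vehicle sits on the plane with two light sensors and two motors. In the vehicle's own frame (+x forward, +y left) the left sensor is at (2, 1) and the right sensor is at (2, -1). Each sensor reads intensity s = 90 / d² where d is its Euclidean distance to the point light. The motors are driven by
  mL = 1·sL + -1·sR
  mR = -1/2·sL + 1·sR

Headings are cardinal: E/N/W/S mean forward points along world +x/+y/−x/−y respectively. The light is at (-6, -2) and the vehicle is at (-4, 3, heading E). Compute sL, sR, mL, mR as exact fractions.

left sensor world pos  = (-2, 4); dL² = 52
right sensor world pos = (-2, 2); dR² = 32
sL = 90/52 = 45/26
sR = 90/32 = 45/16
mL = 1·sL + -1·sR = -225/208
mR = -1/2·sL + 1·sR = 405/208

45/26 45/16 -225/208 405/208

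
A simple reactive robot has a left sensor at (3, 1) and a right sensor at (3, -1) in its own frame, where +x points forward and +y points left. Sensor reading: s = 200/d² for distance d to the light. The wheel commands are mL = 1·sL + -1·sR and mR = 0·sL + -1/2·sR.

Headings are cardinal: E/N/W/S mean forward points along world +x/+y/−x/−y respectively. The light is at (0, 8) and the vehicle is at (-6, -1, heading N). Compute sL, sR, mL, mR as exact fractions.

40/17 200/61 -960/1037 -100/61

left sensor world pos  = (-7, 2); dL² = 85
right sensor world pos = (-5, 2); dR² = 61
sL = 200/85 = 40/17
sR = 200/61 = 200/61
mL = 1·sL + -1·sR = -960/1037
mR = 0·sL + -1/2·sR = -100/61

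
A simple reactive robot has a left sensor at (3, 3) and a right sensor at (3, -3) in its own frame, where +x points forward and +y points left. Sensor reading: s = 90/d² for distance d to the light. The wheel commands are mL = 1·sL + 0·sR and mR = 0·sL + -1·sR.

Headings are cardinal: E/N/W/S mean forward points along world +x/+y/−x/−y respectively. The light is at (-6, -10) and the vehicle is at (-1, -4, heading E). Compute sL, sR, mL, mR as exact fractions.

18/29 90/73 18/29 -90/73

left sensor world pos  = (2, -1); dL² = 145
right sensor world pos = (2, -7); dR² = 73
sL = 90/145 = 18/29
sR = 90/73 = 90/73
mL = 1·sL + 0·sR = 18/29
mR = 0·sL + -1·sR = -90/73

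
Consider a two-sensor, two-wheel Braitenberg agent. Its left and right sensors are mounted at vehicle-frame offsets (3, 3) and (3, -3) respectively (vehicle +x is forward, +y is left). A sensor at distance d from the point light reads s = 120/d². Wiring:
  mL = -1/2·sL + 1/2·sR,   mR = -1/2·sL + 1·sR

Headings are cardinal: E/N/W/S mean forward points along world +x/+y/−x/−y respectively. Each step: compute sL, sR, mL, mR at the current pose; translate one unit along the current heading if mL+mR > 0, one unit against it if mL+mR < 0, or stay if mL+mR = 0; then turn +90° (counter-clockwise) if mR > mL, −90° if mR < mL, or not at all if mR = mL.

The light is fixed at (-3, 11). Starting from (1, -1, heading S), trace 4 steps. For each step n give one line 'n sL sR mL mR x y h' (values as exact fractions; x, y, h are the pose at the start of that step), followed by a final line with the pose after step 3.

0 60/137 60/113 720/15481 4830/15481 1 -1 S
1 120/149 24/61 -1872/9089 -84/9089 1 -2 E
2 6/5 15/17 -27/170 24/85 0 -2 N
3 8/15 40/27 64/135 164/135 0 -1 W
final -1 -1 S

n=0: pose=(1,-1,S); sL=60/137, sR=60/113; mL=720/15481, mR=4830/15481; mL+mR=5550/15481 → advance +1; mR−mL=30/113 → turn +1·90°
n=1: pose=(1,-2,E); sL=120/149, sR=24/61; mL=-1872/9089, mR=-84/9089; mL+mR=-1956/9089 → advance -1; mR−mL=12/61 → turn +1·90°
n=2: pose=(0,-2,N); sL=6/5, sR=15/17; mL=-27/170, mR=24/85; mL+mR=21/170 → advance +1; mR−mL=15/34 → turn +1·90°
n=3: pose=(0,-1,W); sL=8/15, sR=40/27; mL=64/135, mR=164/135; mL+mR=76/45 → advance +1; mR−mL=20/27 → turn +1·90°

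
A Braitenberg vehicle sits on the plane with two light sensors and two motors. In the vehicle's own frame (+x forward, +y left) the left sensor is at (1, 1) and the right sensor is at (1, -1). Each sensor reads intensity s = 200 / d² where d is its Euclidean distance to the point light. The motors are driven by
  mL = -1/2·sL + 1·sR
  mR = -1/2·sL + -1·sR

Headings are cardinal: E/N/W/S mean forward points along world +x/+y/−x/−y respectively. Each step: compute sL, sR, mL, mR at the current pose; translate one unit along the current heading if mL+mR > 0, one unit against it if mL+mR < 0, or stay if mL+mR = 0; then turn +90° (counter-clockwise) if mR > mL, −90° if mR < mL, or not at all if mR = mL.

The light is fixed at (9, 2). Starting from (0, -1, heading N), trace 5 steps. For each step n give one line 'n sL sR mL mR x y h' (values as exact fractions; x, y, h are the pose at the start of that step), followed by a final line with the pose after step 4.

0 25/13 50/17 875/442 -1725/442 0 -1 N
1 200/73 200/89 5700/6497 -23500/6497 0 -2 E
2 100/53 100/73 1650/3869 -8950/3869 -1 -2 S
3 200/137 8/5 596/685 -1596/685 -1 -1 W
4 25/13 50/17 875/442 -1725/442 0 -1 N
final 0 -2 E

n=0: pose=(0,-1,N); sL=25/13, sR=50/17; mL=875/442, mR=-1725/442; mL+mR=-25/13 → advance -1; mR−mL=-100/17 → turn -1·90°
n=1: pose=(0,-2,E); sL=200/73, sR=200/89; mL=5700/6497, mR=-23500/6497; mL+mR=-200/73 → advance -1; mR−mL=-400/89 → turn -1·90°
n=2: pose=(-1,-2,S); sL=100/53, sR=100/73; mL=1650/3869, mR=-8950/3869; mL+mR=-100/53 → advance -1; mR−mL=-200/73 → turn -1·90°
n=3: pose=(-1,-1,W); sL=200/137, sR=8/5; mL=596/685, mR=-1596/685; mL+mR=-200/137 → advance -1; mR−mL=-16/5 → turn -1·90°
n=4: pose=(0,-1,N); sL=25/13, sR=50/17; mL=875/442, mR=-1725/442; mL+mR=-25/13 → advance -1; mR−mL=-100/17 → turn -1·90°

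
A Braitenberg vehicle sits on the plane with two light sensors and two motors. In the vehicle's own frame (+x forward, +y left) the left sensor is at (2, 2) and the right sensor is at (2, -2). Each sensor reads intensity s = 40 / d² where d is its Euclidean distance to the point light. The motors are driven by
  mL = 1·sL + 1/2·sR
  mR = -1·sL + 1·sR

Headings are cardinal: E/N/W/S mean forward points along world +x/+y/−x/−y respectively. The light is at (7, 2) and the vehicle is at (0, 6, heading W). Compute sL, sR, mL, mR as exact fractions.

left sensor world pos  = (-2, 4); dL² = 85
right sensor world pos = (-2, 8); dR² = 117
sL = 40/85 = 8/17
sR = 40/117 = 40/117
mL = 1·sL + 1/2·sR = 1276/1989
mR = -1·sL + 1·sR = -256/1989

8/17 40/117 1276/1989 -256/1989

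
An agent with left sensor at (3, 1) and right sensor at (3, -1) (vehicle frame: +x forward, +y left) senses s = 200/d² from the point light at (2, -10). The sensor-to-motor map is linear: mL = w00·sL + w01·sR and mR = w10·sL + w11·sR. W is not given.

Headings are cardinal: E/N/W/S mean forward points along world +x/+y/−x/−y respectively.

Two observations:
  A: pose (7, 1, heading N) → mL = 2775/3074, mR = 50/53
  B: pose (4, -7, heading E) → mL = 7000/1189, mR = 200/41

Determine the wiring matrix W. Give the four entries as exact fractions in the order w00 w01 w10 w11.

1/2 1/2 1 0

obs A: pose=(7,1,N) → sL=50/53, sR=25/29, mL=2775/3074, mR=50/53
obs B: pose=(4,-7,E) → sL=200/41, sR=200/29, mL=7000/1189, mR=200/41
sensor matrix S = [[50/53, 25/29], [200/41, 200/29]]; det S = 5000/2173
solve [mL_A; mL_B] = S·[w00; w01] and [mR_A; mR_B] = S·[w10; w11]:
  w00 = 1/2, w01 = 1/2, w10 = 1, w11 = 0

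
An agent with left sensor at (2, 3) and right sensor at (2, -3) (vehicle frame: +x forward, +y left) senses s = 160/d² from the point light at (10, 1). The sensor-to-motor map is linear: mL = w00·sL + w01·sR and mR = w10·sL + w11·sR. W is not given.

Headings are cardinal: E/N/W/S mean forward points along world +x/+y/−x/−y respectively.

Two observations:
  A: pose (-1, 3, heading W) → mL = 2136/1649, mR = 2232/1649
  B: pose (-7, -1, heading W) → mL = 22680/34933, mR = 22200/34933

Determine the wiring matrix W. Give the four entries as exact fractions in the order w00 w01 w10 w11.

1/2 1 1 1/2

obs A: pose=(-1,3,W) → sL=16/17, sR=80/97, mL=2136/1649, mR=2232/1649
obs B: pose=(-7,-1,W) → sL=80/193, sR=80/181, mL=22680/34933, mR=22200/34933
sensor matrix S = [[16/17, 80/97], [80/193, 80/181]]; det S = 4270080/57604517
solve [mL_A; mL_B] = S·[w00; w01] and [mR_A; mR_B] = S·[w10; w11]:
  w00 = 1/2, w01 = 1, w10 = 1, w11 = 1/2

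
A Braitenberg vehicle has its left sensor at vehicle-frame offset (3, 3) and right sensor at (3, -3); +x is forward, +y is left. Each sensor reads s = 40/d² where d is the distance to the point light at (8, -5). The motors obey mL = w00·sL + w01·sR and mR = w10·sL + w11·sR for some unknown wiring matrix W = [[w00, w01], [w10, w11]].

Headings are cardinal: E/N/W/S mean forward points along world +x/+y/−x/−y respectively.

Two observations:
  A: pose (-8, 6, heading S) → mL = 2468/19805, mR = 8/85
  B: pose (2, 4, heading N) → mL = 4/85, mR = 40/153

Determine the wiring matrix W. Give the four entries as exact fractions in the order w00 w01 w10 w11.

1 -1/2 0 1

obs A: pose=(-8,6,S) → sL=40/233, sR=8/85, mL=2468/19805, mR=8/85
obs B: pose=(2,4,N) → sL=8/45, sR=40/153, mL=4/85, mR=40/153
sensor matrix S = [[40/233, 8/85], [8/45, 40/153]]; det S = 25088/891225
solve [mL_A; mL_B] = S·[w00; w01] and [mR_A; mR_B] = S·[w10; w11]:
  w00 = 1, w01 = -1/2, w10 = 0, w11 = 1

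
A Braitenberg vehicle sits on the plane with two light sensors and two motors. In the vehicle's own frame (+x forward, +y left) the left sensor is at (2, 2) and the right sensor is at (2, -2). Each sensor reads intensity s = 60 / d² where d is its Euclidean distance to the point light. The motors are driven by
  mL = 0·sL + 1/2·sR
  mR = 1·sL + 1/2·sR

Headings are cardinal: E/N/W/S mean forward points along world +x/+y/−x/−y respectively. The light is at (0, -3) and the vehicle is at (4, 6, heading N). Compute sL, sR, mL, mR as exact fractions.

left sensor world pos  = (2, 8); dL² = 125
right sensor world pos = (6, 8); dR² = 157
sL = 60/125 = 12/25
sR = 60/157 = 60/157
mL = 0·sL + 1/2·sR = 30/157
mR = 1·sL + 1/2·sR = 2634/3925

12/25 60/157 30/157 2634/3925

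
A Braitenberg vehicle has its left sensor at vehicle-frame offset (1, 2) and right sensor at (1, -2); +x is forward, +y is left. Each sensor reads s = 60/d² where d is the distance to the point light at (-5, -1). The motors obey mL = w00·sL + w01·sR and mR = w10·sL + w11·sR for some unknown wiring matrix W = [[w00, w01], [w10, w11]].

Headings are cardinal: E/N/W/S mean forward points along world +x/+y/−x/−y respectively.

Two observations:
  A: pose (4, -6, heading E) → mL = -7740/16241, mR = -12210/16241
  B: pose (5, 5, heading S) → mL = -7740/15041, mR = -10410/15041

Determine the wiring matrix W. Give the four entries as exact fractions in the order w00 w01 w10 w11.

obs A: pose=(4,-6,E) → sL=60/109, sR=60/149, mL=-7740/16241, mR=-12210/16241
obs B: pose=(5,5,S) → sL=60/169, sR=60/89, mL=-7740/15041, mR=-10410/15041
sensor matrix S = [[60/109, 60/149], [60/169, 60/89]]; det S = 55728000/244280881
solve [mL_A; mL_B] = S·[w00; w01] and [mR_A; mR_B] = S·[w10; w11]:
  w00 = -1/2, w01 = -1/2, w10 = -1, w11 = -1/2

-1/2 -1/2 -1 -1/2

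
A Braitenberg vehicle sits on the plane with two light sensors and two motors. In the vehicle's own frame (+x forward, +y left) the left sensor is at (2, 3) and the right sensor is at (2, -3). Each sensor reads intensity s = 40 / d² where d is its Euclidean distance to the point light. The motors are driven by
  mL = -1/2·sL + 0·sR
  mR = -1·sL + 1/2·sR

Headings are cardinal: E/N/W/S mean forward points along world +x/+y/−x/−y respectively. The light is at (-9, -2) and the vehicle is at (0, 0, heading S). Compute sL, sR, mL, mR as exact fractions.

left sensor world pos  = (3, -2); dL² = 144
right sensor world pos = (-3, -2); dR² = 36
sL = 40/144 = 5/18
sR = 40/36 = 10/9
mL = -1/2·sL + 0·sR = -5/36
mR = -1·sL + 1/2·sR = 5/18

5/18 10/9 -5/36 5/18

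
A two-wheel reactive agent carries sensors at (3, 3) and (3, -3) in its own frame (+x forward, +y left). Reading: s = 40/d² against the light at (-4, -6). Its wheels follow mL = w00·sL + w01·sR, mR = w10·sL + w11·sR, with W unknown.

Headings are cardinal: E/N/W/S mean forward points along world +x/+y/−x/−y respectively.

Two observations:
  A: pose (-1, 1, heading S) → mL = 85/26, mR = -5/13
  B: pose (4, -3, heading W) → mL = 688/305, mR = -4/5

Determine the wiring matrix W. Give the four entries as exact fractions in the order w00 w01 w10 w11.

obs A: pose=(-1,1,S) → sL=10/13, sR=5/2, mL=85/26, mR=-5/13
obs B: pose=(4,-3,W) → sL=8/5, sR=40/61, mL=688/305, mR=-4/5
sensor matrix S = [[10/13, 5/2], [8/5, 40/61]]; det S = -2772/793
solve [mL_A; mL_B] = S·[w00; w01] and [mR_A; mR_B] = S·[w10; w11]:
  w00 = 1, w01 = 1, w10 = -1/2, w11 = 0

1 1 -1/2 0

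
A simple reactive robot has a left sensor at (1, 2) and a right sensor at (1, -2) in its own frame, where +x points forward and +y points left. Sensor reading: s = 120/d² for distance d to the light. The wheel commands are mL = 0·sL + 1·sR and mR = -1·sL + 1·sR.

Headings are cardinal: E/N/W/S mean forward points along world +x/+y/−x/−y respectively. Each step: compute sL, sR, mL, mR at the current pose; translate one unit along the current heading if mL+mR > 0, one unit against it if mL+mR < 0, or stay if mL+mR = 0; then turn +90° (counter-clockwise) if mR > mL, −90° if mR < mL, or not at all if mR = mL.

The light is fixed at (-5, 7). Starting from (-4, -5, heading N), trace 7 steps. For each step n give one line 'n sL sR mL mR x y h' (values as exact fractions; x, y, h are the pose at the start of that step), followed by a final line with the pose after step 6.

0 60/61 12/13 12/13 -48/793 -4 -5 N
1 24/17 120/173 120/173 -2112/2941 -4 -4 E
2 30/37 30/37 30/37 0 -5 -4 S
3 120/197 120/101 120/101 11520/19897 -5 -5 W
4 12/13 60/61 60/61 48/793 -6 -5 N
5 40/27 120/169 120/169 -3520/4563 -6 -4 E
6 5/6 3/4 3/4 -1/12 -7 -4 S
final -7 -5 W

n=0: pose=(-4,-5,N); sL=60/61, sR=12/13; mL=12/13, mR=-48/793; mL+mR=684/793 → advance +1; mR−mL=-60/61 → turn -1·90°
n=1: pose=(-4,-4,E); sL=24/17, sR=120/173; mL=120/173, mR=-2112/2941; mL+mR=-72/2941 → advance -1; mR−mL=-24/17 → turn -1·90°
n=2: pose=(-5,-4,S); sL=30/37, sR=30/37; mL=30/37, mR=0; mL+mR=30/37 → advance +1; mR−mL=-30/37 → turn -1·90°
n=3: pose=(-5,-5,W); sL=120/197, sR=120/101; mL=120/101, mR=11520/19897; mL+mR=35160/19897 → advance +1; mR−mL=-120/197 → turn -1·90°
n=4: pose=(-6,-5,N); sL=12/13, sR=60/61; mL=60/61, mR=48/793; mL+mR=828/793 → advance +1; mR−mL=-12/13 → turn -1·90°
n=5: pose=(-6,-4,E); sL=40/27, sR=120/169; mL=120/169, mR=-3520/4563; mL+mR=-280/4563 → advance -1; mR−mL=-40/27 → turn -1·90°
n=6: pose=(-7,-4,S); sL=5/6, sR=3/4; mL=3/4, mR=-1/12; mL+mR=2/3 → advance +1; mR−mL=-5/6 → turn -1·90°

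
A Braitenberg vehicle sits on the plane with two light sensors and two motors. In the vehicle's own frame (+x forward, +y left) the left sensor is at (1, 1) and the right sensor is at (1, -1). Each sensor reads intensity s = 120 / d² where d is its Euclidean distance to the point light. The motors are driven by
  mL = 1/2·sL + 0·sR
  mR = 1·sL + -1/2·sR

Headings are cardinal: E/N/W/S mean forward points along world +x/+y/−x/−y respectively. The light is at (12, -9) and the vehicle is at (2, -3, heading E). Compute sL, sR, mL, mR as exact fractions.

12/13 60/53 6/13 246/689

left sensor world pos  = (3, -2); dL² = 130
right sensor world pos = (3, -4); dR² = 106
sL = 120/130 = 12/13
sR = 120/106 = 60/53
mL = 1/2·sL + 0·sR = 6/13
mR = 1·sL + -1/2·sR = 246/689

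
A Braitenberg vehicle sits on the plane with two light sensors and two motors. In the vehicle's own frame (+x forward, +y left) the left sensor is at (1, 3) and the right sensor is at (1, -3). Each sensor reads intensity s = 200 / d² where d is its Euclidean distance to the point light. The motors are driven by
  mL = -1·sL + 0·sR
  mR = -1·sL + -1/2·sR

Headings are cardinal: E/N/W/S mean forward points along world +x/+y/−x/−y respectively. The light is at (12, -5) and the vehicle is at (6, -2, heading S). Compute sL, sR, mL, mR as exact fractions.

left sensor world pos  = (9, -3); dL² = 13
right sensor world pos = (3, -3); dR² = 85
sL = 200/13 = 200/13
sR = 200/85 = 40/17
mL = -1·sL + 0·sR = -200/13
mR = -1·sL + -1/2·sR = -3660/221

200/13 40/17 -200/13 -3660/221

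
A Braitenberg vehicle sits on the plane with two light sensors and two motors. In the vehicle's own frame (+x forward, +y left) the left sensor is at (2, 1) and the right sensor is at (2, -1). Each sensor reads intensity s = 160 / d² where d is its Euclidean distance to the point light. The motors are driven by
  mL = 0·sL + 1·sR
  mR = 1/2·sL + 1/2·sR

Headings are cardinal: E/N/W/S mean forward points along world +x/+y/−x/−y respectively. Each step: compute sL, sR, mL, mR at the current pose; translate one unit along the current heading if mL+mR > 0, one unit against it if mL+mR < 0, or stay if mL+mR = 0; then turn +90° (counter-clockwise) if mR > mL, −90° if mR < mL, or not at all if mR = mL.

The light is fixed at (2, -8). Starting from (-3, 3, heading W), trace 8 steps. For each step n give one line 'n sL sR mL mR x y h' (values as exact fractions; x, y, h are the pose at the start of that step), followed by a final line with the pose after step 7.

0 160/149 160/193 160/193 27360/28757 -3 3 W
1 80/53 16/13 16/13 944/689 -4 3 S
2 160/137 160/97 160/97 18720/13289 -4 2 E
3 2 8/5 8/5 9/5 -3 2 S
4 160/109 160/73 160/73 14560/7957 -3 1 E
5 80/29 80/37 80/37 2640/1073 -2 1 S
6 32/17 160/53 160/53 2208/901 -2 0 E
7 4 40/13 40/13 46/13 -1 0 S
final -1 -1 E

n=0: pose=(-3,3,W); sL=160/149, sR=160/193; mL=160/193, mR=27360/28757; mL+mR=51200/28757 → advance +1; mR−mL=3520/28757 → turn +1·90°
n=1: pose=(-4,3,S); sL=80/53, sR=16/13; mL=16/13, mR=944/689; mL+mR=1792/689 → advance +1; mR−mL=96/689 → turn +1·90°
n=2: pose=(-4,2,E); sL=160/137, sR=160/97; mL=160/97, mR=18720/13289; mL+mR=40640/13289 → advance +1; mR−mL=-3200/13289 → turn -1·90°
n=3: pose=(-3,2,S); sL=2, sR=8/5; mL=8/5, mR=9/5; mL+mR=17/5 → advance +1; mR−mL=1/5 → turn +1·90°
n=4: pose=(-3,1,E); sL=160/109, sR=160/73; mL=160/73, mR=14560/7957; mL+mR=32000/7957 → advance +1; mR−mL=-2880/7957 → turn -1·90°
n=5: pose=(-2,1,S); sL=80/29, sR=80/37; mL=80/37, mR=2640/1073; mL+mR=4960/1073 → advance +1; mR−mL=320/1073 → turn +1·90°
n=6: pose=(-2,0,E); sL=32/17, sR=160/53; mL=160/53, mR=2208/901; mL+mR=4928/901 → advance +1; mR−mL=-512/901 → turn -1·90°
n=7: pose=(-1,0,S); sL=4, sR=40/13; mL=40/13, mR=46/13; mL+mR=86/13 → advance +1; mR−mL=6/13 → turn +1·90°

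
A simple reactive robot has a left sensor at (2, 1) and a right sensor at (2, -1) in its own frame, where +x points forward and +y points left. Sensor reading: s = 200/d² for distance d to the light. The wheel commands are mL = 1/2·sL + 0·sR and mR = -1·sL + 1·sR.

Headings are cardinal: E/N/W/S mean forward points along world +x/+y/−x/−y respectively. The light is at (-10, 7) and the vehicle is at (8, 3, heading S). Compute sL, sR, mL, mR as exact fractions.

left sensor world pos  = (9, 1); dL² = 397
right sensor world pos = (7, 1); dR² = 325
sL = 200/397 = 200/397
sR = 200/325 = 8/13
mL = 1/2·sL + 0·sR = 100/397
mR = -1·sL + 1·sR = 576/5161

200/397 8/13 100/397 576/5161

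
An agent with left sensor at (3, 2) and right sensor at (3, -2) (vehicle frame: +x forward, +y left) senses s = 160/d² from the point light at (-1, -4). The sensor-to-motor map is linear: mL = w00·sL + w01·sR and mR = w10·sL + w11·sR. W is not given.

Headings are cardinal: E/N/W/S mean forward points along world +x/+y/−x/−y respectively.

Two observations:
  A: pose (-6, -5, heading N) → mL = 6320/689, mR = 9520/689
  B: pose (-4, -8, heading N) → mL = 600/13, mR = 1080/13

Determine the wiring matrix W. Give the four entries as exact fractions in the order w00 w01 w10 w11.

1 1/2 1/2 1

obs A: pose=(-6,-5,N) → sL=160/53, sR=160/13, mL=6320/689, mR=9520/689
obs B: pose=(-4,-8,N) → sL=80/13, sR=80, mL=600/13, mR=1080/13
sensor matrix S = [[160/53, 160/13], [80/13, 80]]; det S = 1484800/8957
solve [mL_A; mL_B] = S·[w00; w01] and [mR_A; mR_B] = S·[w10; w11]:
  w00 = 1, w01 = 1/2, w10 = 1/2, w11 = 1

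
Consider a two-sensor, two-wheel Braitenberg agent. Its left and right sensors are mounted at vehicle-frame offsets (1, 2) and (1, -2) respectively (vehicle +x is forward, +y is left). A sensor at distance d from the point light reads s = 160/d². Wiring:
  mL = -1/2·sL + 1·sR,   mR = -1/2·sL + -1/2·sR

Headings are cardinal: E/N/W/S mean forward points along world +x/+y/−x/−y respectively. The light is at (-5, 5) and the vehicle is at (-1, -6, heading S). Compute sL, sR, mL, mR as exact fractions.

8/9 40/37 212/333 -328/333

left sensor world pos  = (1, -7); dL² = 180
right sensor world pos = (-3, -7); dR² = 148
sL = 160/180 = 8/9
sR = 160/148 = 40/37
mL = -1/2·sL + 1·sR = 212/333
mR = -1/2·sL + -1/2·sR = -328/333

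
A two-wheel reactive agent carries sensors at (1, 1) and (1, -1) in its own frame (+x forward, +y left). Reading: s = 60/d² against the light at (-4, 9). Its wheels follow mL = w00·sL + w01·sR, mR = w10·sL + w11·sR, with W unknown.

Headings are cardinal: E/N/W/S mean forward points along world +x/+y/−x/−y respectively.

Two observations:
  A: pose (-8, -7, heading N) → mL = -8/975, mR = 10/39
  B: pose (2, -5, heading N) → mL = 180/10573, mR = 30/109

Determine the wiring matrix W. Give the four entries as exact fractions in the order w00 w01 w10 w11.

1/2 -1/2 0 1

obs A: pose=(-8,-7,N) → sL=6/25, sR=10/39, mL=-8/975, mR=10/39
obs B: pose=(2,-5,N) → sL=30/97, sR=30/109, mL=180/10573, mR=30/109
sensor matrix S = [[6/25, 10/39], [30/97, 30/109]]; det S = -9104/687245
solve [mL_A; mL_B] = S·[w00; w01] and [mR_A; mR_B] = S·[w10; w11]:
  w00 = 1/2, w01 = -1/2, w10 = 0, w11 = 1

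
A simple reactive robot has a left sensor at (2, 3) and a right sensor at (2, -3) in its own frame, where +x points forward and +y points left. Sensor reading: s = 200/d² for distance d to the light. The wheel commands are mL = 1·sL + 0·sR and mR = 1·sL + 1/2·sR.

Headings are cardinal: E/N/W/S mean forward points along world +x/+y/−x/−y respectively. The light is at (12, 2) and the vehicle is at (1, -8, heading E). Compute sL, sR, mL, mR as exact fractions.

20/13 4/5 20/13 126/65

left sensor world pos  = (3, -5); dL² = 130
right sensor world pos = (3, -11); dR² = 250
sL = 200/130 = 20/13
sR = 200/250 = 4/5
mL = 1·sL + 0·sR = 20/13
mR = 1·sL + 1/2·sR = 126/65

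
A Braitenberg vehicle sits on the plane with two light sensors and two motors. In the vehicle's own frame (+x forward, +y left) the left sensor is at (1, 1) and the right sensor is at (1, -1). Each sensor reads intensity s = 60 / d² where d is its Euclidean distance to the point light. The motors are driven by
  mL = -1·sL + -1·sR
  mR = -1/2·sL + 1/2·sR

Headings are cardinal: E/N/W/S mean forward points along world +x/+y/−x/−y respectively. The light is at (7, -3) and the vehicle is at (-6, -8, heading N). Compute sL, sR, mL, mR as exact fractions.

left sensor world pos  = (-7, -7); dL² = 212
right sensor world pos = (-5, -7); dR² = 160
sL = 60/212 = 15/53
sR = 60/160 = 3/8
mL = -1·sL + -1·sR = -279/424
mR = -1/2·sL + 1/2·sR = 39/848

15/53 3/8 -279/424 39/848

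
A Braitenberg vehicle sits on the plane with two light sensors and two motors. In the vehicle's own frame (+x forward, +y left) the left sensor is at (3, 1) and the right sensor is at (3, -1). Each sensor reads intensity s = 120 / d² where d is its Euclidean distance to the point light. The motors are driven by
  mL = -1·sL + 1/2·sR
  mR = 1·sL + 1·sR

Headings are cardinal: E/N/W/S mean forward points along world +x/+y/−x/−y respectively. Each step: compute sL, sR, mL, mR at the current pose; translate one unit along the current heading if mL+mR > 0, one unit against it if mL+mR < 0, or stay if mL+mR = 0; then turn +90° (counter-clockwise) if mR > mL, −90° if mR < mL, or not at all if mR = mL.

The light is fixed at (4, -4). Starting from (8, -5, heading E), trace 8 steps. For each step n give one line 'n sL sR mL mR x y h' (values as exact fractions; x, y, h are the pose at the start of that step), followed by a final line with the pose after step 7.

n=0: pose=(8,-5,E); sL=120/49, sR=120/53; mL=-3420/2597, mR=12240/2597; mL+mR=180/53 → advance +1; mR−mL=15660/2597 → turn +1·90°
n=1: pose=(9,-5,N); sL=6, sR=3; mL=-9/2, mR=9; mL+mR=9/2 → advance +1; mR−mL=27/2 → turn +1·90°
n=2: pose=(9,-4,W); sL=24, sR=24; mL=-12, mR=48; mL+mR=36 → advance +1; mR−mL=60 → turn +1·90°
n=3: pose=(8,-4,S); sL=60/17, sR=20/3; mL=-10/51, mR=520/51; mL+mR=10 → advance +1; mR−mL=530/51 → turn +1·90°
n=4: pose=(8,-5,E); sL=120/49, sR=120/53; mL=-3420/2597, mR=12240/2597; mL+mR=180/53 → advance +1; mR−mL=15660/2597 → turn +1·90°
n=5: pose=(9,-5,N); sL=6, sR=3; mL=-9/2, mR=9; mL+mR=9/2 → advance +1; mR−mL=27/2 → turn +1·90°
n=6: pose=(9,-4,W); sL=24, sR=24; mL=-12, mR=48; mL+mR=36 → advance +1; mR−mL=60 → turn +1·90°
n=7: pose=(8,-4,S); sL=60/17, sR=20/3; mL=-10/51, mR=520/51; mL+mR=10 → advance +1; mR−mL=530/51 → turn +1·90°

0 120/49 120/53 -3420/2597 12240/2597 8 -5 E
1 6 3 -9/2 9 9 -5 N
2 24 24 -12 48 9 -4 W
3 60/17 20/3 -10/51 520/51 8 -4 S
4 120/49 120/53 -3420/2597 12240/2597 8 -5 E
5 6 3 -9/2 9 9 -5 N
6 24 24 -12 48 9 -4 W
7 60/17 20/3 -10/51 520/51 8 -4 S
final 8 -5 E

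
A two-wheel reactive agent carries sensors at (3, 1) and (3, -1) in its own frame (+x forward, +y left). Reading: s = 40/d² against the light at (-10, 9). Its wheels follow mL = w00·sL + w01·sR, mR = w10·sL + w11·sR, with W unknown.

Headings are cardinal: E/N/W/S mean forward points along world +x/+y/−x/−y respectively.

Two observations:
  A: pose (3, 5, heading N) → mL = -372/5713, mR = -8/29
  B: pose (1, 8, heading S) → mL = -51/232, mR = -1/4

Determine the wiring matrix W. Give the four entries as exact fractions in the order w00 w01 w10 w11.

obs A: pose=(3,5,N) → sL=8/29, sR=40/197, mL=-372/5713, mR=-8/29
obs B: pose=(1,8,S) → sL=1/4, sR=10/29, mL=-51/232, mR=-1/4
sensor matrix S = [[8/29, 40/197], [1/4, 10/29]]; det S = 7350/165677
solve [mL_A; mL_B] = S·[w00; w01] and [mR_A; mR_B] = S·[w10; w11]:
  w00 = 1/2, w01 = -1, w10 = -1, w11 = 0

1/2 -1 -1 0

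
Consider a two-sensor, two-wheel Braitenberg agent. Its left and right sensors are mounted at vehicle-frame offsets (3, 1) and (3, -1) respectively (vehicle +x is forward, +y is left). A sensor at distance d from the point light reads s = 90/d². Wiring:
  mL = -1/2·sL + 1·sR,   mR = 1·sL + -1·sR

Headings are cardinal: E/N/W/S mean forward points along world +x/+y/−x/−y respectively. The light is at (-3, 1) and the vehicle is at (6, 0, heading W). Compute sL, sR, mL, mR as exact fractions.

left sensor world pos  = (3, -1); dL² = 40
right sensor world pos = (3, 1); dR² = 36
sL = 90/40 = 9/4
sR = 90/36 = 5/2
mL = -1/2·sL + 1·sR = 11/8
mR = 1·sL + -1·sR = -1/4

9/4 5/2 11/8 -1/4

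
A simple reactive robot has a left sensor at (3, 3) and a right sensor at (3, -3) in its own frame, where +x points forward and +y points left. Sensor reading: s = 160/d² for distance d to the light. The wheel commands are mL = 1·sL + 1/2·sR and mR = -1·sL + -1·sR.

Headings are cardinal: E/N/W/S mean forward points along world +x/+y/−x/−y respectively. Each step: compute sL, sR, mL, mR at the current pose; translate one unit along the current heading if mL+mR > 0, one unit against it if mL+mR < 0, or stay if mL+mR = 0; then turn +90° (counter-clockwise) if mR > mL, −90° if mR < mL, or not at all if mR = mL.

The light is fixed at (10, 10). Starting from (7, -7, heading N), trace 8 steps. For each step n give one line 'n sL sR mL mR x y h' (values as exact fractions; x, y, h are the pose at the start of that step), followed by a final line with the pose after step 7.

n=0: pose=(7,-7,N); sL=20/29, sR=40/49; mL=1560/1421, mR=-2140/1421; mL+mR=-20/49 → advance -1; mR−mL=-3700/1421 → turn -1·90°
n=1: pose=(7,-8,E); sL=32/45, sR=160/441; mL=656/735, mR=-2368/2205; mL+mR=-80/441 → advance -1; mR−mL=-4336/2205 → turn -1·90°
n=2: pose=(6,-8,S); sL=80/221, sR=16/49; mL=5688/10829, mR=-7456/10829; mL+mR=-8/49 → advance -1; mR−mL=-13144/10829 → turn -1·90°
n=3: pose=(6,-7,W); sL=160/449, sR=32/49; mL=15024/22001, mR=-22208/22001; mL+mR=-16/49 → advance -1; mR−mL=-37232/22001 → turn -1·90°
n=4: pose=(7,-7,N); sL=20/29, sR=40/49; mL=1560/1421, mR=-2140/1421; mL+mR=-20/49 → advance -1; mR−mL=-3700/1421 → turn -1·90°
n=5: pose=(7,-8,E); sL=32/45, sR=160/441; mL=656/735, mR=-2368/2205; mL+mR=-80/441 → advance -1; mR−mL=-4336/2205 → turn -1·90°
n=6: pose=(6,-8,S); sL=80/221, sR=16/49; mL=5688/10829, mR=-7456/10829; mL+mR=-8/49 → advance -1; mR−mL=-13144/10829 → turn -1·90°
n=7: pose=(6,-7,W); sL=160/449, sR=32/49; mL=15024/22001, mR=-22208/22001; mL+mR=-16/49 → advance -1; mR−mL=-37232/22001 → turn -1·90°

0 20/29 40/49 1560/1421 -2140/1421 7 -7 N
1 32/45 160/441 656/735 -2368/2205 7 -8 E
2 80/221 16/49 5688/10829 -7456/10829 6 -8 S
3 160/449 32/49 15024/22001 -22208/22001 6 -7 W
4 20/29 40/49 1560/1421 -2140/1421 7 -7 N
5 32/45 160/441 656/735 -2368/2205 7 -8 E
6 80/221 16/49 5688/10829 -7456/10829 6 -8 S
7 160/449 32/49 15024/22001 -22208/22001 6 -7 W
final 7 -7 N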